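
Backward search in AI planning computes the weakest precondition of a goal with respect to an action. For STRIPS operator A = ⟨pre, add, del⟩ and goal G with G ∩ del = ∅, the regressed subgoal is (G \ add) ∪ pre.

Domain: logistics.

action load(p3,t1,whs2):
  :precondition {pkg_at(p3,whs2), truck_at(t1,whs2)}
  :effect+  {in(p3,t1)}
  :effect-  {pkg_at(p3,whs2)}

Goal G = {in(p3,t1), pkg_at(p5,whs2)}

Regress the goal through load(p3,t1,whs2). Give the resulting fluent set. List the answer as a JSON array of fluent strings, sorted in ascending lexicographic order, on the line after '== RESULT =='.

Compute (G \ add) ∪ pre:
  G ∩ del = {}  (empty — regression defined)
  G \ add = {in(p3,t1), pkg_at(p5,whs2)} \ {in(p3,t1)} = {pkg_at(p5,whs2)}
  ∪ pre   = {pkg_at(p5,whs2)} ∪ {pkg_at(p3,whs2), truck_at(t1,whs2)}
          = {pkg_at(p3,whs2), pkg_at(p5,whs2), truck_at(t1,whs2)}

== RESULT ==
["pkg_at(p3,whs2)", "pkg_at(p5,whs2)", "truck_at(t1,whs2)"]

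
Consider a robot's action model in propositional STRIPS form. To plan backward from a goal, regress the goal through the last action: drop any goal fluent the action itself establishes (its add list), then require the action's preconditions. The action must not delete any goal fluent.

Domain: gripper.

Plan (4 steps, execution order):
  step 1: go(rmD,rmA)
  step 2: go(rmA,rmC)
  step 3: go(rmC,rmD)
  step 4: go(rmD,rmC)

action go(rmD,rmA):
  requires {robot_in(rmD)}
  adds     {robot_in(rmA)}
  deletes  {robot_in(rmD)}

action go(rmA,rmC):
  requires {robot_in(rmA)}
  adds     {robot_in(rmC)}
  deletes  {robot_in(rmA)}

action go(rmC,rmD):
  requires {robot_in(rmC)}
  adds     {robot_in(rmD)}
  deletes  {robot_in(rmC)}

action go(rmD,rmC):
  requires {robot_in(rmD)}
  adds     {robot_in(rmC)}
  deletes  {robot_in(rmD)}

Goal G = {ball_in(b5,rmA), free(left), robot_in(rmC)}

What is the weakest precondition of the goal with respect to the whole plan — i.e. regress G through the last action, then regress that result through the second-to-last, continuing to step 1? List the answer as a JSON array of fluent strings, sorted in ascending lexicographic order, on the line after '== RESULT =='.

Regress step by step:
  through step 4 (go(rmD,rmC)): drop {robot_in(rmC)}, keep {ball_in(b5,rmA), free(left)}, require {robot_in(rmD)}
    → {ball_in(b5,rmA), free(left), robot_in(rmD)}
  through step 3 (go(rmC,rmD)): drop {robot_in(rmD)}, keep {ball_in(b5,rmA), free(left)}, require {robot_in(rmC)}
    → {ball_in(b5,rmA), free(left), robot_in(rmC)}
  through step 2 (go(rmA,rmC)): drop {robot_in(rmC)}, keep {ball_in(b5,rmA), free(left)}, require {robot_in(rmA)}
    → {ball_in(b5,rmA), free(left), robot_in(rmA)}
  through step 1 (go(rmD,rmA)): drop {robot_in(rmA)}, keep {ball_in(b5,rmA), free(left)}, require {robot_in(rmD)}
    → {ball_in(b5,rmA), free(left), robot_in(rmD)}

== RESULT ==
["ball_in(b5,rmA)", "free(left)", "robot_in(rmD)"]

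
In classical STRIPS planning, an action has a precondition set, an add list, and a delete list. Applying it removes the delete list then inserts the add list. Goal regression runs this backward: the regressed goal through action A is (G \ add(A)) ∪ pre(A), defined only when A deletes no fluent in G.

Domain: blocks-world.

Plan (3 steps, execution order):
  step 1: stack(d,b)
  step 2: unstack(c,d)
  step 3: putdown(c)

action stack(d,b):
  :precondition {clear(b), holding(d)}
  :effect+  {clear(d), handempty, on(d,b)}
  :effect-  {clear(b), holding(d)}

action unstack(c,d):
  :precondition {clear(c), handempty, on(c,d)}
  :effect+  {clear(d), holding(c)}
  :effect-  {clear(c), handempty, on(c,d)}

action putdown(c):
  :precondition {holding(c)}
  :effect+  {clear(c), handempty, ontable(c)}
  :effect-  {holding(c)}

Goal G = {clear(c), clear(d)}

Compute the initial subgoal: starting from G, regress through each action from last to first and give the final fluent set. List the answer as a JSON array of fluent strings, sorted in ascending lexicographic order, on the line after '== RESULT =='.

Regress step by step:
  through step 3 (putdown(c)): drop {clear(c)}, keep {clear(d)}, require {holding(c)}
    → {clear(d), holding(c)}
  through step 2 (unstack(c,d)): drop {clear(d), holding(c)}, keep {}, require {clear(c), handempty, on(c,d)}
    → {clear(c), handempty, on(c,d)}
  through step 1 (stack(d,b)): drop {handempty}, keep {clear(c), on(c,d)}, require {clear(b), holding(d)}
    → {clear(b), clear(c), holding(d), on(c,d)}

== RESULT ==
["clear(b)", "clear(c)", "holding(d)", "on(c,d)"]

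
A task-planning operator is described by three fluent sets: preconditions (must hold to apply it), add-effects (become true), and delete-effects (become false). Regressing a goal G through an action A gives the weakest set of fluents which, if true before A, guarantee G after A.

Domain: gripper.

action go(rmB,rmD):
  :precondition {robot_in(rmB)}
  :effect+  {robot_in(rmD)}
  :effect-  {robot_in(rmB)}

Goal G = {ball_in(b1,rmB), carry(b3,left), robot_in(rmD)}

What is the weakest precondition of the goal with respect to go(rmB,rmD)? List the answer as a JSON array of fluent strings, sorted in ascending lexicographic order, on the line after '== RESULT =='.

Regress:
  G ∩ del = {}  (empty — regression defined)
  G \ add = {ball_in(b1,rmB), carry(b3,left), robot_in(rmD)} \ {robot_in(rmD)} = {ball_in(b1,rmB), carry(b3,left)}
  ∪ pre   = {ball_in(b1,rmB), carry(b3,left)} ∪ {robot_in(rmB)}
          = {ball_in(b1,rmB), carry(b3,left), robot_in(rmB)}

== RESULT ==
["ball_in(b1,rmB)", "carry(b3,left)", "robot_in(rmB)"]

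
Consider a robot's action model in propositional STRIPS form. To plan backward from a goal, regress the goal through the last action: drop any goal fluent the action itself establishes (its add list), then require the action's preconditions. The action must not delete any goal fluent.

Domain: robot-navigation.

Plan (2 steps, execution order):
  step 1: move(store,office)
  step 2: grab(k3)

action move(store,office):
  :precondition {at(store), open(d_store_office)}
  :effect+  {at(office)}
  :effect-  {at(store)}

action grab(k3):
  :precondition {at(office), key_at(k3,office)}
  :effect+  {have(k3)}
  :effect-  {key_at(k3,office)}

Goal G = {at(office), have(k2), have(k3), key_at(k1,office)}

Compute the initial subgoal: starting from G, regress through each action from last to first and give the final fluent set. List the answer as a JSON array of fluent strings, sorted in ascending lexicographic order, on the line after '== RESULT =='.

Work backward from the goal:
  through step 2 (grab(k3)): drop {have(k3)}, keep {at(office), have(k2), key_at(k1,office)}, require {at(office), key_at(k3,office)}
    → {at(office), have(k2), key_at(k1,office), key_at(k3,office)}
  through step 1 (move(store,office)): drop {at(office)}, keep {have(k2), key_at(k1,office), key_at(k3,office)}, require {at(store), open(d_store_office)}
    → {at(store), have(k2), key_at(k1,office), key_at(k3,office), open(d_store_office)}

== RESULT ==
["at(store)", "have(k2)", "key_at(k1,office)", "key_at(k3,office)", "open(d_store_office)"]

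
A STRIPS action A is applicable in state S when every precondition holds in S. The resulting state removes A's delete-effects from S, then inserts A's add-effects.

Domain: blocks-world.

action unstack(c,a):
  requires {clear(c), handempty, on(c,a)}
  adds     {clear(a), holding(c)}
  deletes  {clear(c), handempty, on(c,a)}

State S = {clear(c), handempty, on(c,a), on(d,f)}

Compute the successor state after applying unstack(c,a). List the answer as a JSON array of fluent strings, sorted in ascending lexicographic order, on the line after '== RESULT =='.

Compute (S \ del) ∪ add:
  pre ⊆ S: {clear(c), handempty, on(c,a)} ⊆ S  — applicable
  S \ del = {on(d,f)}
  ∪ add   = {clear(a), holding(c), on(d,f)}

== RESULT ==
["clear(a)", "holding(c)", "on(d,f)"]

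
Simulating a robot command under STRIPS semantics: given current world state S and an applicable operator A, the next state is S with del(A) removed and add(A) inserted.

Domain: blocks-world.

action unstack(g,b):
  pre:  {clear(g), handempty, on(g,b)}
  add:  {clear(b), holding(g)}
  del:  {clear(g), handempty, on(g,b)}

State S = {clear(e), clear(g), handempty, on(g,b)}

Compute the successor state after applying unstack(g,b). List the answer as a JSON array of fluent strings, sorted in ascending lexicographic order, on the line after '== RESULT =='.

Progress:
  pre ⊆ S: {clear(g), handempty, on(g,b)} ⊆ S  — applicable
  S \ del = {clear(e)}
  ∪ add   = {clear(b), clear(e), holding(g)}

== RESULT ==
["clear(b)", "clear(e)", "holding(g)"]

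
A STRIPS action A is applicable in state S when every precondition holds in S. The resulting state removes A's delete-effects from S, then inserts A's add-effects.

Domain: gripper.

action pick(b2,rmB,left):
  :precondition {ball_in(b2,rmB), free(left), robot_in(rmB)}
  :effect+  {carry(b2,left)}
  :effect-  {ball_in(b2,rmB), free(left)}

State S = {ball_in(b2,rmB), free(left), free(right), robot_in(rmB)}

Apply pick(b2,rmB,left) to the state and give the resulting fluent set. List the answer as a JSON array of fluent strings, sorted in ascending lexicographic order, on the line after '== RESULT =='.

Progress:
  pre ⊆ S: {ball_in(b2,rmB), free(left), robot_in(rmB)} ⊆ S  — applicable
  S \ del = {free(right), robot_in(rmB)}
  ∪ add   = {carry(b2,left), free(right), robot_in(rmB)}

== RESULT ==
["carry(b2,left)", "free(right)", "robot_in(rmB)"]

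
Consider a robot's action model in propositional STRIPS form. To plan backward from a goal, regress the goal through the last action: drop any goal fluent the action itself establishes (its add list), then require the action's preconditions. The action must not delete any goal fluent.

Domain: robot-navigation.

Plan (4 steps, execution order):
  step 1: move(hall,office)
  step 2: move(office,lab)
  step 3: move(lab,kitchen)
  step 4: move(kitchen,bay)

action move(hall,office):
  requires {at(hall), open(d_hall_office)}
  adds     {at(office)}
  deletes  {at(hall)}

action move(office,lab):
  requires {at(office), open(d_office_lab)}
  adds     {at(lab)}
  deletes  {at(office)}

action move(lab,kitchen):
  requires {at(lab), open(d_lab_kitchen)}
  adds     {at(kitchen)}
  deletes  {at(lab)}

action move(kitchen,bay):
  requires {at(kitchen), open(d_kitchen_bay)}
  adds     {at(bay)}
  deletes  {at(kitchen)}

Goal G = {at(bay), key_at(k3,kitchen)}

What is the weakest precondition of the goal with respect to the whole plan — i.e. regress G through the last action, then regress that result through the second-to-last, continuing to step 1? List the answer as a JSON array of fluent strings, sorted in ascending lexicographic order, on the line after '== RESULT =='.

Work backward from the goal:
  through step 4 (move(kitchen,bay)): drop {at(bay)}, keep {key_at(k3,kitchen)}, require {at(kitchen), open(d_kitchen_bay)}
    → {at(kitchen), key_at(k3,kitchen), open(d_kitchen_bay)}
  through step 3 (move(lab,kitchen)): drop {at(kitchen)}, keep {key_at(k3,kitchen), open(d_kitchen_bay)}, require {at(lab), open(d_lab_kitchen)}
    → {at(lab), key_at(k3,kitchen), open(d_kitchen_bay), open(d_lab_kitchen)}
  through step 2 (move(office,lab)): drop {at(lab)}, keep {key_at(k3,kitchen), open(d_kitchen_bay), open(d_lab_kitchen)}, require {at(office), open(d_office_lab)}
    → {at(office), key_at(k3,kitchen), open(d_kitchen_bay), open(d_lab_kitchen), open(d_office_lab)}
  through step 1 (move(hall,office)): drop {at(office)}, keep {key_at(k3,kitchen), open(d_kitchen_bay), open(d_lab_kitchen), open(d_office_lab)}, require {at(hall), open(d_hall_office)}
    → {at(hall), key_at(k3,kitchen), open(d_hall_office), open(d_kitchen_bay), open(d_lab_kitchen), open(d_office_lab)}

== RESULT ==
["at(hall)", "key_at(k3,kitchen)", "open(d_hall_office)", "open(d_kitchen_bay)", "open(d_lab_kitchen)", "open(d_office_lab)"]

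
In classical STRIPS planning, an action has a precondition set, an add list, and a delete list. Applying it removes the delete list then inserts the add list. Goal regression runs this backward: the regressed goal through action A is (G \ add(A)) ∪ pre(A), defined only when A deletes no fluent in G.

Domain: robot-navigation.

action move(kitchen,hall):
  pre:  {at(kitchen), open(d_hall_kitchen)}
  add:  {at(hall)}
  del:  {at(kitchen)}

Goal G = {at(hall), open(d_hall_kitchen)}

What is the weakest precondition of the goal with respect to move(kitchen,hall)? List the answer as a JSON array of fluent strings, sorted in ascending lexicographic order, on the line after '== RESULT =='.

Regress:
  G ∩ del = {}  (empty — regression defined)
  G \ add = {at(hall), open(d_hall_kitchen)} \ {at(hall)} = {open(d_hall_kitchen)}
  ∪ pre   = {open(d_hall_kitchen)} ∪ {at(kitchen), open(d_hall_kitchen)}
          = {at(kitchen), open(d_hall_kitchen)}

== RESULT ==
["at(kitchen)", "open(d_hall_kitchen)"]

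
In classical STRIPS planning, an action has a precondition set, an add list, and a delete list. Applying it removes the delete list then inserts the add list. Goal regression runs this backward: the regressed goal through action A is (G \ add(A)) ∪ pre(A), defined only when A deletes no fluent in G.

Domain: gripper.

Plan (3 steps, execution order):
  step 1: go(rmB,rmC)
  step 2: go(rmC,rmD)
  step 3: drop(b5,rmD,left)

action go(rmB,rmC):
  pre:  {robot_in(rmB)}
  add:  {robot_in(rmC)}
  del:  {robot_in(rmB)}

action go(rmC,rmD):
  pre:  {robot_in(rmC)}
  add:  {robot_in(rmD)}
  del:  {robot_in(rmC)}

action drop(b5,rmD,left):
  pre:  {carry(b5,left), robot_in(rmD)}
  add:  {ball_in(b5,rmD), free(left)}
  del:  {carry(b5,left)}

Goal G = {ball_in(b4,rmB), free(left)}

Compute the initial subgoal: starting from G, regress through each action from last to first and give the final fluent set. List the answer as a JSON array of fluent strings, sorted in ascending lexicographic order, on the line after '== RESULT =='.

Work backward from the goal:
  through step 3 (drop(b5,rmD,left)): drop {free(left)}, keep {ball_in(b4,rmB)}, require {carry(b5,left), robot_in(rmD)}
    → {ball_in(b4,rmB), carry(b5,left), robot_in(rmD)}
  through step 2 (go(rmC,rmD)): drop {robot_in(rmD)}, keep {ball_in(b4,rmB), carry(b5,left)}, require {robot_in(rmC)}
    → {ball_in(b4,rmB), carry(b5,left), robot_in(rmC)}
  through step 1 (go(rmB,rmC)): drop {robot_in(rmC)}, keep {ball_in(b4,rmB), carry(b5,left)}, require {robot_in(rmB)}
    → {ball_in(b4,rmB), carry(b5,left), robot_in(rmB)}

== RESULT ==
["ball_in(b4,rmB)", "carry(b5,left)", "robot_in(rmB)"]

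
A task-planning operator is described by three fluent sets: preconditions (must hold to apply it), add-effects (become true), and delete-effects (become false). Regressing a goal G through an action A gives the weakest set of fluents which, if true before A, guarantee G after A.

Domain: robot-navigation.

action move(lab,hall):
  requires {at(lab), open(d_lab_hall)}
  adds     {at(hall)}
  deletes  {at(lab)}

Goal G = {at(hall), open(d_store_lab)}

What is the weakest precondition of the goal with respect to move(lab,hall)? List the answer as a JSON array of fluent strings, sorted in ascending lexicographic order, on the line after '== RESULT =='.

Compute (G \ add) ∪ pre:
  G ∩ del = {}  (empty — regression defined)
  G \ add = {at(hall), open(d_store_lab)} \ {at(hall)} = {open(d_store_lab)}
  ∪ pre   = {open(d_store_lab)} ∪ {at(lab), open(d_lab_hall)}
          = {at(lab), open(d_lab_hall), open(d_store_lab)}

== RESULT ==
["at(lab)", "open(d_lab_hall)", "open(d_store_lab)"]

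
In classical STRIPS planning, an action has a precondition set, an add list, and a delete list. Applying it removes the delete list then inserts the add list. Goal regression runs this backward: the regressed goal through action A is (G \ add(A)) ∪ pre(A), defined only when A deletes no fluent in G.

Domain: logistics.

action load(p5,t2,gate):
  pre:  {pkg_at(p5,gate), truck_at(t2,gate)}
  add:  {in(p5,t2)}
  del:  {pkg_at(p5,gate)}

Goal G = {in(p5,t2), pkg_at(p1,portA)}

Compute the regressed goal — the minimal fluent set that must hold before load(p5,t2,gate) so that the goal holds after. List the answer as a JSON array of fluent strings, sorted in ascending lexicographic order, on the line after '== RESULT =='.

Regress:
  G ∩ del = {}  (empty — regression defined)
  G \ add = {in(p5,t2), pkg_at(p1,portA)} \ {in(p5,t2)} = {pkg_at(p1,portA)}
  ∪ pre   = {pkg_at(p1,portA)} ∪ {pkg_at(p5,gate), truck_at(t2,gate)}
          = {pkg_at(p1,portA), pkg_at(p5,gate), truck_at(t2,gate)}

== RESULT ==
["pkg_at(p1,portA)", "pkg_at(p5,gate)", "truck_at(t2,gate)"]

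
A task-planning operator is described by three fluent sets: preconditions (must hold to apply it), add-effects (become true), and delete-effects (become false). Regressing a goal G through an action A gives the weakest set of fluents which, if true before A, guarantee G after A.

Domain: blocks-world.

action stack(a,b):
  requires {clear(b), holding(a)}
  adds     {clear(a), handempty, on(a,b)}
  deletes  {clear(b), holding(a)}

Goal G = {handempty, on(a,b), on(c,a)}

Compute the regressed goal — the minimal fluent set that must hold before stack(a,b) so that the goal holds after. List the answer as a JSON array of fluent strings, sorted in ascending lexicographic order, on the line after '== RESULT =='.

Compute (G \ add) ∪ pre:
  G ∩ del = {}  (empty — regression defined)
  G \ add = {handempty, on(a,b), on(c,a)} \ {clear(a), handempty, on(a,b)} = {on(c,a)}
  ∪ pre   = {on(c,a)} ∪ {clear(b), holding(a)}
          = {clear(b), holding(a), on(c,a)}

== RESULT ==
["clear(b)", "holding(a)", "on(c,a)"]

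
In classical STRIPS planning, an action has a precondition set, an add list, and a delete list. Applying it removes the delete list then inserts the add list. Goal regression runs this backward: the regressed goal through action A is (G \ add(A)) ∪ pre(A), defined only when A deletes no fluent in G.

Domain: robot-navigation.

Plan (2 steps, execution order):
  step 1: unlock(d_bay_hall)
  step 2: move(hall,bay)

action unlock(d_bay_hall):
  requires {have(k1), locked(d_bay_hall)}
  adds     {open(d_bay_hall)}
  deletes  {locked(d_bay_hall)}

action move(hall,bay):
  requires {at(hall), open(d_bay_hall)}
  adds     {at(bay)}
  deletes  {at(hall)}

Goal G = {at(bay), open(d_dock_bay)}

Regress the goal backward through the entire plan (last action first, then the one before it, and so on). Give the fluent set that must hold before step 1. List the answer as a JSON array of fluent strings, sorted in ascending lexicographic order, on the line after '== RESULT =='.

Work backward from the goal:
  through step 2 (move(hall,bay)): drop {at(bay)}, keep {open(d_dock_bay)}, require {at(hall), open(d_bay_hall)}
    → {at(hall), open(d_bay_hall), open(d_dock_bay)}
  through step 1 (unlock(d_bay_hall)): drop {open(d_bay_hall)}, keep {at(hall), open(d_dock_bay)}, require {have(k1), locked(d_bay_hall)}
    → {at(hall), have(k1), locked(d_bay_hall), open(d_dock_bay)}

== RESULT ==
["at(hall)", "have(k1)", "locked(d_bay_hall)", "open(d_dock_bay)"]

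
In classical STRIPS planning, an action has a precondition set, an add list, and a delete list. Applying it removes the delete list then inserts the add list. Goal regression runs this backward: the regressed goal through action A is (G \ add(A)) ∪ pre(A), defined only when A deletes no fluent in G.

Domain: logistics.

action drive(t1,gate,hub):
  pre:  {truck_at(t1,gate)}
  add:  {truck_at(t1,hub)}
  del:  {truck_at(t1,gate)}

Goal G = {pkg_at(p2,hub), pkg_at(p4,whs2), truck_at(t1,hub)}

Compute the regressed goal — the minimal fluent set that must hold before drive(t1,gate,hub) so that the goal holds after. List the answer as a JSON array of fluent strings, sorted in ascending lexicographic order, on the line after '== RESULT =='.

Compute (G \ add) ∪ pre:
  G ∩ del = {}  (empty — regression defined)
  G \ add = {pkg_at(p2,hub), pkg_at(p4,whs2), truck_at(t1,hub)} \ {truck_at(t1,hub)} = {pkg_at(p2,hub), pkg_at(p4,whs2)}
  ∪ pre   = {pkg_at(p2,hub), pkg_at(p4,whs2)} ∪ {truck_at(t1,gate)}
          = {pkg_at(p2,hub), pkg_at(p4,whs2), truck_at(t1,gate)}

== RESULT ==
["pkg_at(p2,hub)", "pkg_at(p4,whs2)", "truck_at(t1,gate)"]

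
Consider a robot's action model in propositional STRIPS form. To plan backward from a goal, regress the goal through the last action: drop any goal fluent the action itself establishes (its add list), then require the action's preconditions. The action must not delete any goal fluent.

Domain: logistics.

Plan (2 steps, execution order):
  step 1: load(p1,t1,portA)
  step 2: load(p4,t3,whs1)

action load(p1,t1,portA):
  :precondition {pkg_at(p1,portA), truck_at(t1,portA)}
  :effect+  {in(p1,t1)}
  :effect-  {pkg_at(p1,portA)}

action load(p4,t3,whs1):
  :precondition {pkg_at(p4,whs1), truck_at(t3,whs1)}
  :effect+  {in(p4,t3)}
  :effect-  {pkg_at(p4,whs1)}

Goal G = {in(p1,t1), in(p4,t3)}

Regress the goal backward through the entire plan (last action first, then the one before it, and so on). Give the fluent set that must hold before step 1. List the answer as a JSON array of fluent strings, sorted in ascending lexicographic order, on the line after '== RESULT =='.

Work backward from the goal:
  through step 2 (load(p4,t3,whs1)): drop {in(p4,t3)}, keep {in(p1,t1)}, require {pkg_at(p4,whs1), truck_at(t3,whs1)}
    → {in(p1,t1), pkg_at(p4,whs1), truck_at(t3,whs1)}
  through step 1 (load(p1,t1,portA)): drop {in(p1,t1)}, keep {pkg_at(p4,whs1), truck_at(t3,whs1)}, require {pkg_at(p1,portA), truck_at(t1,portA)}
    → {pkg_at(p1,portA), pkg_at(p4,whs1), truck_at(t1,portA), truck_at(t3,whs1)}

== RESULT ==
["pkg_at(p1,portA)", "pkg_at(p4,whs1)", "truck_at(t1,portA)", "truck_at(t3,whs1)"]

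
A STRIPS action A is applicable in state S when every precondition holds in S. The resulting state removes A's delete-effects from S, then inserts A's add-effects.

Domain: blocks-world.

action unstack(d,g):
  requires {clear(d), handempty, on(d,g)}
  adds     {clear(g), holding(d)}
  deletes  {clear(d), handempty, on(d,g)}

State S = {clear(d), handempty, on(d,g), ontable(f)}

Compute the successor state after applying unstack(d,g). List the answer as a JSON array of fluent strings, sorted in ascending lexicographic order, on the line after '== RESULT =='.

Progress:
  pre ⊆ S: {clear(d), handempty, on(d,g)} ⊆ S  — applicable
  S \ del = {ontable(f)}
  ∪ add   = {clear(g), holding(d), ontable(f)}

== RESULT ==
["clear(g)", "holding(d)", "ontable(f)"]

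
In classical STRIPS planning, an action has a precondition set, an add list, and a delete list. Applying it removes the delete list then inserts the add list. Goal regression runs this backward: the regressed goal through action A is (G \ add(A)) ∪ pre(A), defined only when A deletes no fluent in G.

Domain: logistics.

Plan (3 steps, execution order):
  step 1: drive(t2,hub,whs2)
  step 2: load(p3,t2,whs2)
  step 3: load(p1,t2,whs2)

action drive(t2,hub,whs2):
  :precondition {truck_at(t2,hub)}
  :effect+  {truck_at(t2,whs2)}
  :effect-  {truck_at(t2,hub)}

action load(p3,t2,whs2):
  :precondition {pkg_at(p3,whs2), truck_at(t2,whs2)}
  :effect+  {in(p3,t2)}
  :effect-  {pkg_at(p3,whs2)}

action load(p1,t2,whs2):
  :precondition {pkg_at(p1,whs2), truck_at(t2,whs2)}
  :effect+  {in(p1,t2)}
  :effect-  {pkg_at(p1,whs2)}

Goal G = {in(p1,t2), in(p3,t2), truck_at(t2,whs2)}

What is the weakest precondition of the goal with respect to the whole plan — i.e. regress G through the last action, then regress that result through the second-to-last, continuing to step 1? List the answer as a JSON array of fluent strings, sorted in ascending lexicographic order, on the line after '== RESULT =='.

Work backward from the goal:
  through step 3 (load(p1,t2,whs2)): drop {in(p1,t2)}, keep {in(p3,t2), truck_at(t2,whs2)}, require {pkg_at(p1,whs2), truck_at(t2,whs2)}
    → {in(p3,t2), pkg_at(p1,whs2), truck_at(t2,whs2)}
  through step 2 (load(p3,t2,whs2)): drop {in(p3,t2)}, keep {pkg_at(p1,whs2), truck_at(t2,whs2)}, require {pkg_at(p3,whs2), truck_at(t2,whs2)}
    → {pkg_at(p1,whs2), pkg_at(p3,whs2), truck_at(t2,whs2)}
  through step 1 (drive(t2,hub,whs2)): drop {truck_at(t2,whs2)}, keep {pkg_at(p1,whs2), pkg_at(p3,whs2)}, require {truck_at(t2,hub)}
    → {pkg_at(p1,whs2), pkg_at(p3,whs2), truck_at(t2,hub)}

== RESULT ==
["pkg_at(p1,whs2)", "pkg_at(p3,whs2)", "truck_at(t2,hub)"]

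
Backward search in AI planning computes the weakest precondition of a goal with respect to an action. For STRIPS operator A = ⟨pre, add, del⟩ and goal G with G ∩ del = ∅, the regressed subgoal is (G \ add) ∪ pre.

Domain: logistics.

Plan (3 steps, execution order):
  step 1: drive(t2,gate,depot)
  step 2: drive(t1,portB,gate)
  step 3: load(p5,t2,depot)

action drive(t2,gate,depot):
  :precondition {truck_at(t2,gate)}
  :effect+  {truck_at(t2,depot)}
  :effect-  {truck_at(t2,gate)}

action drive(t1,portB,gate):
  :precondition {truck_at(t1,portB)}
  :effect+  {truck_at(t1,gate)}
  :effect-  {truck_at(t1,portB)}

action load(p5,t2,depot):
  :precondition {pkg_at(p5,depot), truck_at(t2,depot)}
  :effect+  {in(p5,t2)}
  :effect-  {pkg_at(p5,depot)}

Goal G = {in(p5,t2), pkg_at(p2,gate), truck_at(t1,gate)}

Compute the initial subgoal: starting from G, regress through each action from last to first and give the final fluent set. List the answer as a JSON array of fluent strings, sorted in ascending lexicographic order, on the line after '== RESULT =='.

Work backward from the goal:
  through step 3 (load(p5,t2,depot)): drop {in(p5,t2)}, keep {pkg_at(p2,gate), truck_at(t1,gate)}, require {pkg_at(p5,depot), truck_at(t2,depot)}
    → {pkg_at(p2,gate), pkg_at(p5,depot), truck_at(t1,gate), truck_at(t2,depot)}
  through step 2 (drive(t1,portB,gate)): drop {truck_at(t1,gate)}, keep {pkg_at(p2,gate), pkg_at(p5,depot), truck_at(t2,depot)}, require {truck_at(t1,portB)}
    → {pkg_at(p2,gate), pkg_at(p5,depot), truck_at(t1,portB), truck_at(t2,depot)}
  through step 1 (drive(t2,gate,depot)): drop {truck_at(t2,depot)}, keep {pkg_at(p2,gate), pkg_at(p5,depot), truck_at(t1,portB)}, require {truck_at(t2,gate)}
    → {pkg_at(p2,gate), pkg_at(p5,depot), truck_at(t1,portB), truck_at(t2,gate)}

== RESULT ==
["pkg_at(p2,gate)", "pkg_at(p5,depot)", "truck_at(t1,portB)", "truck_at(t2,gate)"]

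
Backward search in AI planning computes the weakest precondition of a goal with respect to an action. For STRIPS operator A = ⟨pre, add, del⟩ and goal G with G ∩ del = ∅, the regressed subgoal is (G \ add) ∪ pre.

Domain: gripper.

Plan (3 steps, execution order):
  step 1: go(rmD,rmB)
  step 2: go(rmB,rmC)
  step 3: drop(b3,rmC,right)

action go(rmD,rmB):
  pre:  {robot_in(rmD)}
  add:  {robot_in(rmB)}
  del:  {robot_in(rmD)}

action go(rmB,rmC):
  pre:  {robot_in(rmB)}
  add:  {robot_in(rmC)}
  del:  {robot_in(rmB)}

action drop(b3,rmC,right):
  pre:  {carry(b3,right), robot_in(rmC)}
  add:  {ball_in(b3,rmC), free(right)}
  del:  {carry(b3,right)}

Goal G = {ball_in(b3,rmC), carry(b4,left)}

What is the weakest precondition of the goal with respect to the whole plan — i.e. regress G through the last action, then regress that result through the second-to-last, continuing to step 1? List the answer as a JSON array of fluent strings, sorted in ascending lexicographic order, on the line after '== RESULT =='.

Work backward from the goal:
  through step 3 (drop(b3,rmC,right)): drop {ball_in(b3,rmC)}, keep {carry(b4,left)}, require {carry(b3,right), robot_in(rmC)}
    → {carry(b3,right), carry(b4,left), robot_in(rmC)}
  through step 2 (go(rmB,rmC)): drop {robot_in(rmC)}, keep {carry(b3,right), carry(b4,left)}, require {robot_in(rmB)}
    → {carry(b3,right), carry(b4,left), robot_in(rmB)}
  through step 1 (go(rmD,rmB)): drop {robot_in(rmB)}, keep {carry(b3,right), carry(b4,left)}, require {robot_in(rmD)}
    → {carry(b3,right), carry(b4,left), robot_in(rmD)}

== RESULT ==
["carry(b3,right)", "carry(b4,left)", "robot_in(rmD)"]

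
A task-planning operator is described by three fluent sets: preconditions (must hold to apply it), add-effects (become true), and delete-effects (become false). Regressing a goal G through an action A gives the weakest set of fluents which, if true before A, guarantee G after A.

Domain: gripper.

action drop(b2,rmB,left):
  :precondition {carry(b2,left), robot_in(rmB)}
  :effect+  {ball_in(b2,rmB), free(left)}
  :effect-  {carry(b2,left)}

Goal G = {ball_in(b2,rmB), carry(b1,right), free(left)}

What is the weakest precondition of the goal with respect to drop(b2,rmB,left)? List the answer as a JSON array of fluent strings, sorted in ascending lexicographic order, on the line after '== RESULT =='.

Regress:
  G ∩ del = {}  (empty — regression defined)
  G \ add = {ball_in(b2,rmB), carry(b1,right), free(left)} \ {ball_in(b2,rmB), free(left)} = {carry(b1,right)}
  ∪ pre   = {carry(b1,right)} ∪ {carry(b2,left), robot_in(rmB)}
          = {carry(b1,right), carry(b2,left), robot_in(rmB)}

== RESULT ==
["carry(b1,right)", "carry(b2,left)", "robot_in(rmB)"]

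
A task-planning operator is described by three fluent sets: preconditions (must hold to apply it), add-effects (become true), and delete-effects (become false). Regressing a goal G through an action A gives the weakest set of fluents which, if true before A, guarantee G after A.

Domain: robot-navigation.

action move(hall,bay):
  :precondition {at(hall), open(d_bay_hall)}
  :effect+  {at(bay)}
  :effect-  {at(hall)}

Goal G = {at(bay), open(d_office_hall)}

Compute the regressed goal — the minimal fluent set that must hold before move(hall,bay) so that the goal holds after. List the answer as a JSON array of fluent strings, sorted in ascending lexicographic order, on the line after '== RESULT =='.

Regress:
  G ∩ del = {}  (empty — regression defined)
  G \ add = {at(bay), open(d_office_hall)} \ {at(bay)} = {open(d_office_hall)}
  ∪ pre   = {open(d_office_hall)} ∪ {at(hall), open(d_bay_hall)}
          = {at(hall), open(d_bay_hall), open(d_office_hall)}

== RESULT ==
["at(hall)", "open(d_bay_hall)", "open(d_office_hall)"]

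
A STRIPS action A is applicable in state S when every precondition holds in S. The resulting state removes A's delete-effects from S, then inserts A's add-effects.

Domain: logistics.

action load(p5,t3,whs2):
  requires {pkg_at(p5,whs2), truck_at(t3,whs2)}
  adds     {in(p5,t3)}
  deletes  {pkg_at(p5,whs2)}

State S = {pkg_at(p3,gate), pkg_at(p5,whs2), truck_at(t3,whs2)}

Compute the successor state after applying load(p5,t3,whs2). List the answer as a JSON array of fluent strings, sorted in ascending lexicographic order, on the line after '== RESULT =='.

Progress:
  pre ⊆ S: {pkg_at(p5,whs2), truck_at(t3,whs2)} ⊆ S  — applicable
  S \ del = {pkg_at(p3,gate), truck_at(t3,whs2)}
  ∪ add   = {in(p5,t3), pkg_at(p3,gate), truck_at(t3,whs2)}

== RESULT ==
["in(p5,t3)", "pkg_at(p3,gate)", "truck_at(t3,whs2)"]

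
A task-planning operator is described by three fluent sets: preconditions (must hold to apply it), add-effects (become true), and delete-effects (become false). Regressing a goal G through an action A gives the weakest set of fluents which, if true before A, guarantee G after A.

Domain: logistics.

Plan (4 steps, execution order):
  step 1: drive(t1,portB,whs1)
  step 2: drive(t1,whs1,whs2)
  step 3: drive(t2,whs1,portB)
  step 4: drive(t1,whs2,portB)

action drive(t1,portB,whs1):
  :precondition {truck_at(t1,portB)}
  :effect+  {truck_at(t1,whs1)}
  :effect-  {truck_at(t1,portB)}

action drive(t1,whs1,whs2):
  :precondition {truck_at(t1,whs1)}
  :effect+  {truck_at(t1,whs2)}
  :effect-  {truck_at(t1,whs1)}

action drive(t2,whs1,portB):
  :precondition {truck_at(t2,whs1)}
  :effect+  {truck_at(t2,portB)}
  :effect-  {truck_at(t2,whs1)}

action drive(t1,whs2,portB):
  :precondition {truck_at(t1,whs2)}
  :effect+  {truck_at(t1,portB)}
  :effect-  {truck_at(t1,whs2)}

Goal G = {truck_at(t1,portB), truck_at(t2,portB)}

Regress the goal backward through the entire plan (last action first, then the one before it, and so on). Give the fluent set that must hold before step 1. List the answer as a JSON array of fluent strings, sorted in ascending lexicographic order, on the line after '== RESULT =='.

Work backward from the goal:
  through step 4 (drive(t1,whs2,portB)): drop {truck_at(t1,portB)}, keep {truck_at(t2,portB)}, require {truck_at(t1,whs2)}
    → {truck_at(t1,whs2), truck_at(t2,portB)}
  through step 3 (drive(t2,whs1,portB)): drop {truck_at(t2,portB)}, keep {truck_at(t1,whs2)}, require {truck_at(t2,whs1)}
    → {truck_at(t1,whs2), truck_at(t2,whs1)}
  through step 2 (drive(t1,whs1,whs2)): drop {truck_at(t1,whs2)}, keep {truck_at(t2,whs1)}, require {truck_at(t1,whs1)}
    → {truck_at(t1,whs1), truck_at(t2,whs1)}
  through step 1 (drive(t1,portB,whs1)): drop {truck_at(t1,whs1)}, keep {truck_at(t2,whs1)}, require {truck_at(t1,portB)}
    → {truck_at(t1,portB), truck_at(t2,whs1)}

== RESULT ==
["truck_at(t1,portB)", "truck_at(t2,whs1)"]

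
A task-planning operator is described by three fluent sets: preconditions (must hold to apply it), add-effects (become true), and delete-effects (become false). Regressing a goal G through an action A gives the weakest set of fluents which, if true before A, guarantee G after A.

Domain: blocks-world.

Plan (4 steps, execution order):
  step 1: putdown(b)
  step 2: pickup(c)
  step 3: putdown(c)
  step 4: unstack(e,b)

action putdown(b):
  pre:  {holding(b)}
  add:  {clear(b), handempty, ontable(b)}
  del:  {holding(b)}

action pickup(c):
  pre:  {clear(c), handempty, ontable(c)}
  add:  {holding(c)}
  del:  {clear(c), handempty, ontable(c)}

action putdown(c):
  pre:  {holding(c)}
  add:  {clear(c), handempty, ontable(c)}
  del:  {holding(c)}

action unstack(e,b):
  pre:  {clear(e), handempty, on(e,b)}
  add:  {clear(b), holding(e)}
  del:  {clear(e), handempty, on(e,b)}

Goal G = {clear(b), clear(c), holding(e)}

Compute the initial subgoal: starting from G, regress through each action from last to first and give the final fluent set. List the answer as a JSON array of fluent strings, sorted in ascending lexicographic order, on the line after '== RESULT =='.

Work backward from the goal:
  through step 4 (unstack(e,b)): drop {clear(b), holding(e)}, keep {clear(c)}, require {clear(e), handempty, on(e,b)}
    → {clear(c), clear(e), handempty, on(e,b)}
  through step 3 (putdown(c)): drop {clear(c), handempty}, keep {clear(e), on(e,b)}, require {holding(c)}
    → {clear(e), holding(c), on(e,b)}
  through step 2 (pickup(c)): drop {holding(c)}, keep {clear(e), on(e,b)}, require {clear(c), handempty, ontable(c)}
    → {clear(c), clear(e), handempty, on(e,b), ontable(c)}
  through step 1 (putdown(b)): drop {handempty}, keep {clear(c), clear(e), on(e,b), ontable(c)}, require {holding(b)}
    → {clear(c), clear(e), holding(b), on(e,b), ontable(c)}

== RESULT ==
["clear(c)", "clear(e)", "holding(b)", "on(e,b)", "ontable(c)"]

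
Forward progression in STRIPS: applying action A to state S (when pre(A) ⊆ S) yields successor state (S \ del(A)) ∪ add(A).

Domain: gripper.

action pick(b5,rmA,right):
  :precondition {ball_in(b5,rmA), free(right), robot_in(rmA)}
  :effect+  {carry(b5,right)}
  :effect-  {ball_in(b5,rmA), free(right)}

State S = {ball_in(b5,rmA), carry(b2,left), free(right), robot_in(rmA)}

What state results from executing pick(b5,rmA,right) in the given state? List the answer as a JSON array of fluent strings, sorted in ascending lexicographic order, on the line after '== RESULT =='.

Progress:
  pre ⊆ S: {ball_in(b5,rmA), free(right), robot_in(rmA)} ⊆ S  — applicable
  S \ del = {carry(b2,left), robot_in(rmA)}
  ∪ add   = {carry(b2,left), carry(b5,right), robot_in(rmA)}

== RESULT ==
["carry(b2,left)", "carry(b5,right)", "robot_in(rmA)"]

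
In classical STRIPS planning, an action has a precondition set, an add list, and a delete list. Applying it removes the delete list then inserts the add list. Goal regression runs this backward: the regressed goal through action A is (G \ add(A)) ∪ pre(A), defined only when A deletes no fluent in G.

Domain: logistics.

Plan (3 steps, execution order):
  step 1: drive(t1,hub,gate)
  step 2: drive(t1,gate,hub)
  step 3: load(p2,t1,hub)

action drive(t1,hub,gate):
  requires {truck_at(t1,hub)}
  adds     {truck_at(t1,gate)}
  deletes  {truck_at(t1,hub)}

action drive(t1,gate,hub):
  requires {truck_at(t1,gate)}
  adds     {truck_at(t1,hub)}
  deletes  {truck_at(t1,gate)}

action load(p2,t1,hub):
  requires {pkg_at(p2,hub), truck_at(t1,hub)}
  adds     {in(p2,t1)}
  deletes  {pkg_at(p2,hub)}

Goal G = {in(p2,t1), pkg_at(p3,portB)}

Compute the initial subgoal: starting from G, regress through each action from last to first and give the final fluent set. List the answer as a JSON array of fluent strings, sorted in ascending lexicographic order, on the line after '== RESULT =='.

Regress step by step:
  through step 3 (load(p2,t1,hub)): drop {in(p2,t1)}, keep {pkg_at(p3,portB)}, require {pkg_at(p2,hub), truck_at(t1,hub)}
    → {pkg_at(p2,hub), pkg_at(p3,portB), truck_at(t1,hub)}
  through step 2 (drive(t1,gate,hub)): drop {truck_at(t1,hub)}, keep {pkg_at(p2,hub), pkg_at(p3,portB)}, require {truck_at(t1,gate)}
    → {pkg_at(p2,hub), pkg_at(p3,portB), truck_at(t1,gate)}
  through step 1 (drive(t1,hub,gate)): drop {truck_at(t1,gate)}, keep {pkg_at(p2,hub), pkg_at(p3,portB)}, require {truck_at(t1,hub)}
    → {pkg_at(p2,hub), pkg_at(p3,portB), truck_at(t1,hub)}

== RESULT ==
["pkg_at(p2,hub)", "pkg_at(p3,portB)", "truck_at(t1,hub)"]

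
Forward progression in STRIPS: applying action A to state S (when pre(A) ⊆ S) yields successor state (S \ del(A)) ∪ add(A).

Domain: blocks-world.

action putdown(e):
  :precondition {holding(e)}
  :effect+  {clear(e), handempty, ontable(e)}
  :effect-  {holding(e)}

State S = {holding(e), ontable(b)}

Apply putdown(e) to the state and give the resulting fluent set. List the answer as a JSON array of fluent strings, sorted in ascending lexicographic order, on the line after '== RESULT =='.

Compute (S \ del) ∪ add:
  pre ⊆ S: {holding(e)} ⊆ S  — applicable
  S \ del = {ontable(b)}
  ∪ add   = {clear(e), handempty, ontable(b), ontable(e)}

== RESULT ==
["clear(e)", "handempty", "ontable(b)", "ontable(e)"]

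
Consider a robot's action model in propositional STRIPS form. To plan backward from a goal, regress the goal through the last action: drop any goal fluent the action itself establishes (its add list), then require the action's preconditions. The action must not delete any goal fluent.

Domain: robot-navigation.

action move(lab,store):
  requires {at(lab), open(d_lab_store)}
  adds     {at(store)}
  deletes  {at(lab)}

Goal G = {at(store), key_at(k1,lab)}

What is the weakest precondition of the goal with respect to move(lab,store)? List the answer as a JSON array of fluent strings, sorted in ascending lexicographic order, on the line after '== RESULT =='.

Compute (G \ add) ∪ pre:
  G ∩ del = {}  (empty — regression defined)
  G \ add = {at(store), key_at(k1,lab)} \ {at(store)} = {key_at(k1,lab)}
  ∪ pre   = {key_at(k1,lab)} ∪ {at(lab), open(d_lab_store)}
          = {at(lab), key_at(k1,lab), open(d_lab_store)}

== RESULT ==
["at(lab)", "key_at(k1,lab)", "open(d_lab_store)"]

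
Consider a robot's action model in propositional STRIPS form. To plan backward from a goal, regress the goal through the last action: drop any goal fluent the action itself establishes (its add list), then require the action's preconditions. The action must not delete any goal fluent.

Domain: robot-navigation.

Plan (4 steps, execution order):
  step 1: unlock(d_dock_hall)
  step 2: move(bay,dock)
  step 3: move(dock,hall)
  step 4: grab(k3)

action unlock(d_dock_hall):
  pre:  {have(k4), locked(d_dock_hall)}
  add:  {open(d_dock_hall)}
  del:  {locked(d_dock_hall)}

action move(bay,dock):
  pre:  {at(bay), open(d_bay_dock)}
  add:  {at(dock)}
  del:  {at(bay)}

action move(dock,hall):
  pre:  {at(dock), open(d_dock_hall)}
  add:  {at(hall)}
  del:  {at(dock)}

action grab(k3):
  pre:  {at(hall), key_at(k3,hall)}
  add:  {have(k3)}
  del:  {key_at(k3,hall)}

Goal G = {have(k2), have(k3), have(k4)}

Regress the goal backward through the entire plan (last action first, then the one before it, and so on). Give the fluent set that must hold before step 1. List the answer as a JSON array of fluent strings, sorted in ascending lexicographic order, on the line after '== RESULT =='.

Work backward from the goal:
  through step 4 (grab(k3)): drop {have(k3)}, keep {have(k2), have(k4)}, require {at(hall), key_at(k3,hall)}
    → {at(hall), have(k2), have(k4), key_at(k3,hall)}
  through step 3 (move(dock,hall)): drop {at(hall)}, keep {have(k2), have(k4), key_at(k3,hall)}, require {at(dock), open(d_dock_hall)}
    → {at(dock), have(k2), have(k4), key_at(k3,hall), open(d_dock_hall)}
  through step 2 (move(bay,dock)): drop {at(dock)}, keep {have(k2), have(k4), key_at(k3,hall), open(d_dock_hall)}, require {at(bay), open(d_bay_dock)}
    → {at(bay), have(k2), have(k4), key_at(k3,hall), open(d_bay_dock), open(d_dock_hall)}
  through step 1 (unlock(d_dock_hall)): drop {open(d_dock_hall)}, keep {at(bay), have(k2), have(k4), key_at(k3,hall), open(d_bay_dock)}, require {have(k4), locked(d_dock_hall)}
    → {at(bay), have(k2), have(k4), key_at(k3,hall), locked(d_dock_hall), open(d_bay_dock)}

== RESULT ==
["at(bay)", "have(k2)", "have(k4)", "key_at(k3,hall)", "locked(d_dock_hall)", "open(d_bay_dock)"]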